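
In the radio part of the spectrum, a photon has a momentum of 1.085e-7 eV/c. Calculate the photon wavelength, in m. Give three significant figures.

Take h = 6.62607015e-34 J·s, c = 2.99792458e8 m/s, 1 eV = 1.602176634e-19 J.
Convert to SI: p = 1.085e-7 eV/c = 5.7986e-35 kg·m/s.
For a photon λ = h/p, so λ = 11.43 m.
So λ ≈ 11.4 m.

11.4 m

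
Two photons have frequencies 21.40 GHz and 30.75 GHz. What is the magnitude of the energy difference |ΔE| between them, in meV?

0.0387 meV

Using E = hf: E₁ = 1.4180 × 10^-23 J, E₂ = 2.0375 × 10^-23 J.
|ΔE| = |1.4180 × 10^-23 − 2.0375 × 10^-23| = 6.20 × 10^-24 J = 0.0387 meV.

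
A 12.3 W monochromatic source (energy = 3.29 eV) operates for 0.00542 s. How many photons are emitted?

1.26e17 photons

Total energy: E_total = P·t = 12.3 × 0.00542 = 0.06667 J.
Per-photon energy: E = 5.271e-19 J.
N = E_total / E_photon = 1.26e17.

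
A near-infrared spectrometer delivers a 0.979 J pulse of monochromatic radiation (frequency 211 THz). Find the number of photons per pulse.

7.00e18 photons

Per-photon energy: E = 1.398e-19 J (from frequency = 211 THz).
N = E_total / E_photon = 0.979 J / 1.398e-19 J = 7.00e18.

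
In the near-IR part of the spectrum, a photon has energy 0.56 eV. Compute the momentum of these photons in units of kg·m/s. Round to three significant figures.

(c = 2.99792458 × 10^8 m/s, 1 eV = 1.602176634 × 10^-19 J.)
Convert to SI: E = 0.56 eV = 8.9722 × 10^-20 J.
For a photon p = E/c, so p = 2.993 × 10^-28 kg·m/s.
So p ≈ 2.99 × 10^-28 kg·m/s.

2.99 × 10^-28 kg·m/s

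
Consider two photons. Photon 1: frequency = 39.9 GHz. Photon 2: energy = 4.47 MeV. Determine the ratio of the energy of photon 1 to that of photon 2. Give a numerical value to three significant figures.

E_1 = 2.644e-23 J (from frequency = 39.9 GHz, via E = hf).
E_2 = 7.162e-13 J (from energy = 4.47 MeV, via E given directly).
Ratio = 2.644e-23 / 7.162e-13 = 3.69e-11.

3.69e-11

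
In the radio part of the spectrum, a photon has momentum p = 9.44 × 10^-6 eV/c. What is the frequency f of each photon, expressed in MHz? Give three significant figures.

First convert: p = 9.44 × 10^-6 eV/c = 5.0450 × 10^-33 kg·m/s.
For a photon f = pc/h, so f = 2.283 × 10^9 Hz.
Converting to MHz: f = 2283 MHz ≈ 2280 MHz.

2280 MHz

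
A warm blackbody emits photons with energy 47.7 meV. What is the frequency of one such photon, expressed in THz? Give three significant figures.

11.5 THz

Use h = 6.62607015 × 10^-34 J·s, 1 eV = 1.602176634 × 10^-19 J.
First convert: E = 47.7 meV = 7.6424 × 10^-21 J.
Apply f = E/h: f = 1.153 × 10^13 Hz.
Converting to THz: f = 11.53 THz ≈ 11.5 THz.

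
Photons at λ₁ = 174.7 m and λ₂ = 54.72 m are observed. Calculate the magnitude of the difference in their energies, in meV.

Using E = hc/λ: E₁ = 1.1371e-27 J, E₂ = 3.6302e-27 J.
|ΔE| = |1.1371e-27 − 3.6302e-27| = 2.49e-27 J = 1.56e-5 meV.

1.56e-5 meV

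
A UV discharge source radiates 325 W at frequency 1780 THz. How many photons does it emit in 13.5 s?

3.72e21 photons

Total energy: E_total = P·t = 325 × 13.5 = 4388 J.
Per-photon energy: E = 1.179e-18 J.
N = E_total / E_photon = 3.72e21.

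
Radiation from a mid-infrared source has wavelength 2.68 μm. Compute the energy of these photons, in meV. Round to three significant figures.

463 meV

(h = 6.62607015 × 10^-34 J·s, c = 2.99792458 × 10^8 m/s, 1 eV = 1.602176634 × 10^-19 J.)
First convert: λ = 2.68 μm = 2.68 × 10^-6 m.
Apply E = hc/λ: E = 7.412 × 10^-20 J.
Converting to meV: E = 462.6 meV ≈ 463 meV.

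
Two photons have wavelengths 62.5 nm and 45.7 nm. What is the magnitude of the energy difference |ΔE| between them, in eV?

7.29 eV

Using E = hc/λ: E₁ = 3.178e-18 J, E₂ = 4.347e-18 J.
|ΔE| = |3.178e-18 − 4.347e-18| = 1.17e-18 J = 7.29 eV.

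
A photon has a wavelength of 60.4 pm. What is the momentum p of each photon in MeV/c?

0.0205 MeV/c

Convert to SI: λ = 60.4 pm = 6.04 × 10^-11 m.
Apply p = h/λ: p = 1.097 × 10^-23 kg·m/s.
Converting to MeV/c: p = 0.02053 MeV/c ≈ 0.0205 MeV/c.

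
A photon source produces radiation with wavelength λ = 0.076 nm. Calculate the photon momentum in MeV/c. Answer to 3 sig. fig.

0.0163 MeV/c

(h = 6.62607015e-34 J·s, c = 2.99792458e8 m/s, 1 eV = 1.602176634e-19 J.)
First convert: λ = 0.076 nm = 7.6e-11 m.
Apply p = h/λ: p = 8.719e-24 kg·m/s.
Converting to MeV/c: p = 0.01631 MeV/c ≈ 0.0163 MeV/c.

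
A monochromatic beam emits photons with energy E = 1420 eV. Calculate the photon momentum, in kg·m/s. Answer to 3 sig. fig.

7.59 × 10^-25 kg·m/s

Convert to SI: E = 1420 eV = 2.2751 × 10^-16 J.
The photon relation is p = E/c, giving p = 7.589 × 10^-25 kg·m/s.
So p ≈ 7.59 × 10^-25 kg·m/s.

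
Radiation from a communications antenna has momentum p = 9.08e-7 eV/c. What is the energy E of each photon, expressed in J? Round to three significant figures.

(c = 2.99792458e8 m/s, 1 eV = 1.602176634e-19 J.)
Convert to SI: p = 9.08e-7 eV/c = 4.8526e-34 kg·m/s.
Since E = pc for a photon, E = 1.455e-25 J.
So E ≈ 1.45e-25 J.

1.45e-25 J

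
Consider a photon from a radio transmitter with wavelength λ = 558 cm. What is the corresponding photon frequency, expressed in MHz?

53.7 MHz

Take c = 2.99792458e8 m/s.
In SI units: λ = 558 cm = 5.58 m.
For a photon f = c/λ, so f = 5.373e7 Hz.
Converting to MHz: f = 53.73 MHz ≈ 53.7 MHz.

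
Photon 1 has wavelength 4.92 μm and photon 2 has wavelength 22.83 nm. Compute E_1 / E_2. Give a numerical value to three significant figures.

E_1 = 4.037e-20 J (from wavelength = 4.92 μm, via E = hc/λ).
E_2 = 8.701e-18 J (from wavelength = 22.83 nm, via E = hc/λ).
Ratio = 4.037e-20 / 8.701e-18 = 4.64e-3.

4.64e-3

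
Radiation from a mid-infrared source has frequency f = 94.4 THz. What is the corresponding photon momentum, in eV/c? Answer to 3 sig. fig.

0.390 eV/c

Use h = 6.62607015 × 10^-34 J·s, c = 2.99792458 × 10^8 m/s, 1 eV = 1.602176634 × 10^-19 J.
In SI units: f = 94.4 THz = 9.44 × 10^13 Hz.
Apply p = hf/c: p = 2.086 × 10^-28 kg·m/s.
Converting to eV/c: p = 0.3904 eV/c ≈ 0.390 eV/c.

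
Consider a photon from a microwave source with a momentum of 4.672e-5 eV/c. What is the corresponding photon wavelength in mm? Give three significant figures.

26.5 mm

Take h = 6.62607015e-34 J·s, c = 2.99792458e8 m/s, 1 eV = 1.602176634e-19 J.
Convert to SI: p = 4.672e-5 eV/c = 2.4969e-32 kg·m/s.
The photon relation is λ = h/p, giving λ = 0.02654 m.
Converting to mm: λ = 26.54 mm ≈ 26.5 mm.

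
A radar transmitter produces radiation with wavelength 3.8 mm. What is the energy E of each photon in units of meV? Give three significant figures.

0.326 meV

In SI units: λ = 3.8 mm = 0.0038 m.
For a photon E = hc/λ, so E = 5.227 × 10^-23 J.
Converting to meV: E = 0.3263 meV ≈ 0.326 meV.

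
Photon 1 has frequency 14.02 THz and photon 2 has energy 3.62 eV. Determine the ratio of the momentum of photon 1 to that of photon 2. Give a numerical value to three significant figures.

0.0160

p_1 = 3.099e-29 kg·m/s (from frequency = 14.02 THz, via p = hf/c).
p_2 = 1.935e-27 kg·m/s (from energy = 3.62 eV, via p = E/c).
Ratio = 3.099e-29 / 1.935e-27 = 0.0160.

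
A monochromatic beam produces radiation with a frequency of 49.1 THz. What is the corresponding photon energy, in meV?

203 meV

Take h = 6.62607015·10^-34 J·s, 1 eV = 1.602176634·10^-19 J.
First convert: f = 49.1 THz = 4.91·10^13 Hz.
Since E = hf for a photon, E = 3.253·10^-20 J.
Converting to meV: E = 203.1 meV ≈ 203 meV.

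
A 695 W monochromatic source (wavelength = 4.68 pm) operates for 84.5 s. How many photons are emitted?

1.38·10^18 photons

Total energy: E_total = P·t = 695 × 84.5 = 58730 J.
Per-photon energy: E = 4.245·10^-14 J.
N = E_total / E_photon = 1.38·10^18.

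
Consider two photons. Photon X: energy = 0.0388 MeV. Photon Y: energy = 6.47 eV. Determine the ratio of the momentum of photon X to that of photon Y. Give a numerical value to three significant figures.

p_X = 2.074·10^-23 kg·m/s (from energy = 0.0388 MeV, via p = E/c).
p_Y = 3.458·10^-27 kg·m/s (from energy = 6.47 eV, via p = E/c).
Ratio = 2.074·10^-23 / 3.458·10^-27 = 6000.

6000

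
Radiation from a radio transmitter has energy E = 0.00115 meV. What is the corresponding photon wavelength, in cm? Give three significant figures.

108 cm

Use h = 6.62607015 × 10^-34 J·s, c = 2.99792458 × 10^8 m/s, 1 eV = 1.602176634 × 10^-19 J.
Convert to SI: E = 0.00115 meV = 1.8425 × 10^-25 J.
For a photon λ = hc/E, so λ = 1.078 m.
Converting to cm: λ = 107.8 cm ≈ 108 cm.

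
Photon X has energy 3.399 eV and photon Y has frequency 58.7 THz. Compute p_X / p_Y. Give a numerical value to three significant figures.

p_X = 1.817e-27 kg·m/s (from energy = 3.399 eV, via p = E/c).
p_Y = 1.297e-28 kg·m/s (from frequency = 58.7 THz, via p = hf/c).
Ratio = 1.817e-27 / 1.297e-28 = 14.0.

14.0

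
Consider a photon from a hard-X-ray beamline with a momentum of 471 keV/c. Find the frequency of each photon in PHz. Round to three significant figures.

Use h = 6.62607015 × 10^-34 J·s, c = 2.99792458 × 10^8 m/s, 1 eV = 1.602176634 × 10^-19 J.
In SI units: p = 471 keV/c = 2.5172 × 10^-22 kg·m/s.
Since f = pc/h for a photon, f = 1.139 × 10^20 Hz.
Converting to PHz: f = 113900 PHz ≈ 1.14 × 10^5 PHz.

1.14 × 10^5 PHz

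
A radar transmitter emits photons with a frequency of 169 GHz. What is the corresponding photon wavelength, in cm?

0.177 cm

(c = 2.99792458 × 10^8 m/s.)
First convert: f = 169 GHz = 1.69 × 10^11 Hz.
The photon relation is λ = c/f, giving λ = 0.001774 m.
Converting to cm: λ = 0.1774 cm ≈ 0.177 cm.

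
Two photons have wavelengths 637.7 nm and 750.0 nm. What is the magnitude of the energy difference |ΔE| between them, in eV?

0.291 eV

Using E = hc/λ: E₁ = 3.1150e-19 J, E₂ = 2.6486e-19 J.
|ΔE| = |3.1150e-19 − 2.6486e-19| = 4.66e-20 J = 0.291 eV.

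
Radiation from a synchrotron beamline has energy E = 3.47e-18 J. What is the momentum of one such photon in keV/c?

Apply p = E/c: p = 1.157e-26 kg·m/s.
Converting to keV/c: p = 0.02166 keV/c ≈ 0.0217 keV/c.

0.0217 keV/c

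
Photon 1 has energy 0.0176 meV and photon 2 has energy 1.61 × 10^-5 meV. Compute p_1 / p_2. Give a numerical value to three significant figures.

p_1 = 9.406 × 10^-33 kg·m/s (from energy = 0.0176 meV, via p = E/c).
p_2 = 8.604 × 10^-36 kg·m/s (from energy = 1.61 × 10^-5 meV, via p = E/c).
Ratio = 9.406 × 10^-33 / 8.604 × 10^-36 = 1090.

1090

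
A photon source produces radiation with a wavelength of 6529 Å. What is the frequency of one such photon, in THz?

459 THz

Use c = 2.99792458 × 10^8 m/s.
In SI units: λ = 6529 Å = 6.529 × 10^-7 m.
For a photon f = c/λ, so f = 4.592 × 10^14 Hz.
Converting to THz: f = 459.2 THz ≈ 459 THz.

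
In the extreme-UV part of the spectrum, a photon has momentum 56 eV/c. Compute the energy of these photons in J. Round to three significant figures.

Convert to SI: p = 56 eV/c = 2.9928 × 10^-26 kg·m/s.
For a photon E = pc, so E = 8.972 × 10^-18 J.
So E ≈ 8.97 × 10^-18 J.

8.97 × 10^-18 J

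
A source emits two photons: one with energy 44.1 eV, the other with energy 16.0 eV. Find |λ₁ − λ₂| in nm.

Using λ = hc/E: λ₁ = 2.811 × 10^-8 m, λ₂ = 7.749 × 10^-8 m.
|Δλ| = |2.811 × 10^-8 − 7.749 × 10^-8| = 4.94 × 10^-8 m = 49.4 nm.

49.4 nm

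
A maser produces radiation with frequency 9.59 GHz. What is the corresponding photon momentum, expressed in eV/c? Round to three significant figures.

3.97e-5 eV/c

Take h = 6.62607015e-34 J·s, c = 2.99792458e8 m/s, 1 eV = 1.602176634e-19 J.
In SI units: f = 9.59 GHz = 9.59e9 Hz.
Apply p = hf/c: p = 2.120e-32 kg·m/s.
Converting to eV/c: p = 3.966e-5 eV/c ≈ 3.97e-5 eV/c.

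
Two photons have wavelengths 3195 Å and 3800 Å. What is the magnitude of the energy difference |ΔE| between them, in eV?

Using E = hc/λ: E₁ = 6.2174·10^-19 J, E₂ = 5.2275·10^-19 J.
|ΔE| = |6.2174·10^-19 − 5.2275·10^-19| = 9.90·10^-20 J = 0.618 eV.

0.618 eV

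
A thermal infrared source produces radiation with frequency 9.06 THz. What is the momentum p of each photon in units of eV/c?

First convert: f = 9.06 THz = 9.06e12 Hz.
For a photon p = hf/c, so p = 2.002e-29 kg·m/s.
Converting to eV/c: p = 0.03747 eV/c ≈ 0.0375 eV/c.

0.0375 eV/c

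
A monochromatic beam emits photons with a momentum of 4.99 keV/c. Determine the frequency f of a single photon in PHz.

Take h = 6.62607015e-34 J·s, c = 2.99792458e8 m/s, 1 eV = 1.602176634e-19 J.
In SI units: p = 4.99 keV/c = 2.6668e-24 kg·m/s.
The photon relation is f = pc/h, giving f = 1.207e18 Hz.
Converting to PHz: f = 1207 PHz ≈ 1210 PHz.

1210 PHz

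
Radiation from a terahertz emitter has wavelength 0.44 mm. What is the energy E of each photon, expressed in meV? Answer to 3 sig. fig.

2.82 meV

Take h = 6.62607015 × 10^-34 J·s, c = 2.99792458 × 10^8 m/s, 1 eV = 1.602176634 × 10^-19 J.
Convert to SI: λ = 0.44 mm = 4.4 × 10^-4 m.
For a photon E = hc/λ, so E = 4.515 × 10^-22 J.
Converting to meV: E = 2.818 meV ≈ 2.82 meV.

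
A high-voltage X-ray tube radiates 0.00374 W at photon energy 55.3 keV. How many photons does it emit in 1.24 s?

5.23e11 photons

Total energy: E_total = P·t = 0.00374 × 1.24 = 0.004638 J.
Per-photon energy: E = 8.860e-15 J.
N = E_total / E_photon = 5.23e11.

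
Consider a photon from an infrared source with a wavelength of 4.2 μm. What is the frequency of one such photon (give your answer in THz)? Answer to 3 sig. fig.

71.4 THz

Use c = 2.99792458e8 m/s.
Convert to SI: λ = 4.2 μm = 4.2e-6 m.
Apply f = c/λ: f = 7.138e13 Hz.
Converting to THz: f = 71.38 THz ≈ 71.4 THz.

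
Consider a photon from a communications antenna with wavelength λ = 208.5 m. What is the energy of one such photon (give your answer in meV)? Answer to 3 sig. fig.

Use h = 6.62607015e-34 J·s, c = 2.99792458e8 m/s, 1 eV = 1.602176634e-19 J.
For a photon E = hc/λ, so E = 9.527e-28 J.
Converting to meV: E = 5.946e-6 meV ≈ 5.95e-6 meV.

5.95e-6 meV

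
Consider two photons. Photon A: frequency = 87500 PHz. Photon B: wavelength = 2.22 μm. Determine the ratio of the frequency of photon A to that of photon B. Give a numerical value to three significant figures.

f_A = 8.750e19 Hz (from frequency = 87500 PHz, via f given directly).
f_B = 1.350e14 Hz (from wavelength = 2.22 μm, via f = c/λ).
Ratio = 8.750e19 / 1.350e14 = 6.48e5.

6.48e5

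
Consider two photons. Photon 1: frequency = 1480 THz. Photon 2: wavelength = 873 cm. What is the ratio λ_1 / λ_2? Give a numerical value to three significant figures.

2.32 × 10^-8

λ_1 = 2.026 × 10^-7 m (from frequency = 1480 THz, via λ = c/f).
λ_2 = 8.730 m (from wavelength = 873 cm, via λ given directly).
Ratio = 2.026 × 10^-7 / 8.730 = 2.32 × 10^-8.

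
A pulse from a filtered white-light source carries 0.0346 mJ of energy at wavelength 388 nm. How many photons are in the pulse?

6.76e13 photons

Per-photon energy: E = 5.120e-19 J (from wavelength = 388 nm).
N = E_total / E_photon = 3.46e-5 J / 5.120e-19 J = 6.76e13.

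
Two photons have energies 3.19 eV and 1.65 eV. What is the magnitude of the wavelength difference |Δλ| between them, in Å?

3630 Å

Using λ = hc/E: λ₁ = 3.887·10^-7 m, λ₂ = 7.514·10^-7 m.
|Δλ| = |3.887·10^-7 − 7.514·10^-7| = 3.63·10^-7 m = 3630 Å.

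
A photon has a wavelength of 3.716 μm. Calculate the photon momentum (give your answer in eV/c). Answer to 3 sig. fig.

Use h = 6.62607015e-34 J·s, c = 2.99792458e8 m/s, 1 eV = 1.602176634e-19 J.
In SI units: λ = 3.716 μm = 3.716e-6 m.
Since p = h/λ for a photon, p = 1.783e-28 kg·m/s.
Converting to eV/c: p = 0.3336 eV/c ≈ 0.334 eV/c.

0.334 eV/c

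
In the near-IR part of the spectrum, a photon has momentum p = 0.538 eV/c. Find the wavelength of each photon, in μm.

2.30 μm

Take h = 6.62607015e-34 J·s, c = 2.99792458e8 m/s, 1 eV = 1.602176634e-19 J.
First convert: p = 0.538 eV/c = 2.8752e-28 kg·m/s.
For a photon λ = h/p, so λ = 2.305e-6 m.
Converting to μm: λ = 2.305 μm ≈ 2.30 μm.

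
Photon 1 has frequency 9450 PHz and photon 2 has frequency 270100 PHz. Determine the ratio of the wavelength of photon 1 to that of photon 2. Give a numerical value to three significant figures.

28.6

λ_1 = 3.172e-11 m (from frequency = 9450 PHz, via λ = c/f).
λ_2 = 1.110e-12 m (from frequency = 270100 PHz, via λ = c/f).
Ratio = 3.172e-11 / 1.110e-12 = 28.6.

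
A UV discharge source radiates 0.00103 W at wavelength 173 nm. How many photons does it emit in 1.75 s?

Total energy: E_total = P·t = 0.00103 × 1.75 = 0.001803 J.
Per-photon energy: E = 1.148e-18 J.
N = E_total / E_photon = 1.57e15.

1.57e15 photons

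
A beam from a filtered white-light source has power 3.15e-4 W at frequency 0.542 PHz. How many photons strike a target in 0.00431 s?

3.78e12 photons

Total energy: E_total = P·t = 3.15e-4 × 0.00431 = 1.358e-6 J.
Per-photon energy: E = 3.591e-19 J.
N = E_total / E_photon = 3.78e12.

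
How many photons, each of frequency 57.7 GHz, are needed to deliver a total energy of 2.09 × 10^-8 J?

5.47 × 10^14 photons

Per-photon energy: E = 3.823 × 10^-23 J (from frequency = 57.7 GHz).
N = E_total / E_photon = 2.09 × 10^-8 J / 3.823 × 10^-23 J = 5.47 × 10^14.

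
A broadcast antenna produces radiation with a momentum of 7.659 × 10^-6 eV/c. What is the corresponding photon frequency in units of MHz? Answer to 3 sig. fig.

1850 MHz

Take h = 6.62607015 × 10^-34 J·s, c = 2.99792458 × 10^8 m/s, 1 eV = 1.602176634 × 10^-19 J.
Convert to SI: p = 7.659 × 10^-6 eV/c = 4.0932 × 10^-33 kg·m/s.
Apply f = pc/h: f = 1.852 × 10^9 Hz.
Converting to MHz: f = 1852 MHz ≈ 1850 MHz.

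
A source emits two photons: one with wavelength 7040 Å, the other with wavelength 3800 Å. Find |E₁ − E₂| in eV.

Using E = hc/λ: E₁ = 2.822 × 10^-19 J, E₂ = 5.227 × 10^-19 J.
|ΔE| = |2.822 × 10^-19 − 5.227 × 10^-19| = 2.41 × 10^-19 J = 1.50 eV.

1.50 eV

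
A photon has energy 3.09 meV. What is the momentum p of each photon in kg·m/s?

1.65 × 10^-30 kg·m/s

Convert to SI: E = 3.09 meV = 4.9507 × 10^-22 J.
The photon relation is p = E/c, giving p = 1.651 × 10^-30 kg·m/s.
So p ≈ 1.65 × 10^-30 kg·m/s.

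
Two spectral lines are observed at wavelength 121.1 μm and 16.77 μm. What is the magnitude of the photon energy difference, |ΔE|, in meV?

63.7 meV

Using E = hc/λ: E₁ = 1.6403e-21 J, E₂ = 1.1845e-20 J.
|ΔE| = |1.6403e-21 − 1.1845e-20| = 1.02e-20 J = 63.7 meV.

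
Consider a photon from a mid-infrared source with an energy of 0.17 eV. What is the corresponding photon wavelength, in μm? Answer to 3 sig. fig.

First convert: E = 0.17 eV = 2.7237e-20 J.
For a photon λ = hc/E, so λ = 7.293e-6 m.
Converting to μm: λ = 7.293 μm ≈ 7.29 μm.

7.29 μm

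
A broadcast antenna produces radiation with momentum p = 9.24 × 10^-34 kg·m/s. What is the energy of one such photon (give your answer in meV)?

1.73 × 10^-3 meV

(c = 2.99792458 × 10^8 m/s, 1 eV = 1.602176634 × 10^-19 J.)
The photon relation is E = pc, giving E = 2.770 × 10^-25 J.
Converting to meV: E = 0.001729 meV ≈ 1.73 × 10^-3 meV.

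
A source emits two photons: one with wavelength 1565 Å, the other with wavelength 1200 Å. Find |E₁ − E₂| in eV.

Using E = hc/λ: E₁ = 1.2693 × 10^-18 J, E₂ = 1.6554 × 10^-18 J.
|ΔE| = |1.2693 × 10^-18 − 1.6554 × 10^-18| = 3.86 × 10^-19 J = 2.41 eV.

2.41 eV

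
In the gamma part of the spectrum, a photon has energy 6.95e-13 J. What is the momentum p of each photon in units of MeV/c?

(c = 2.99792458e8 m/s, 1 eV = 1.602176634e-19 J.)
For a photon p = E/c, so p = 2.318e-21 kg·m/s.
Converting to MeV/c: p = 4.338 MeV/c ≈ 4.34 MeV/c.

4.34 MeV/c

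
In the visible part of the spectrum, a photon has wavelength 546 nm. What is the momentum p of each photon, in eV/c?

2.27 eV/c

Take h = 6.62607015e-34 J·s, c = 2.99792458e8 m/s, 1 eV = 1.602176634e-19 J.
In SI units: λ = 546 nm = 5.46e-7 m.
Since p = h/λ for a photon, p = 1.214e-27 kg·m/s.
Converting to eV/c: p = 2.271 eV/c ≈ 2.27 eV/c.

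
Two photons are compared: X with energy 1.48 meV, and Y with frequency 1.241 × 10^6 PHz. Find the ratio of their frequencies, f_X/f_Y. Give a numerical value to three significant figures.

2.88 × 10^-10

f_X = 3.579 × 10^11 Hz (from energy = 1.48 meV, via f = E/h).
f_Y = 1.241 × 10^21 Hz (from frequency = 1.241 × 10^6 PHz, via f given directly).
Ratio = 3.579 × 10^11 / 1.241 × 10^21 = 2.88 × 10^-10.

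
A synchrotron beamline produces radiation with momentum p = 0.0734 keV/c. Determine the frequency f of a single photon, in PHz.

Use h = 6.62607015 × 10^-34 J·s, c = 2.99792458 × 10^8 m/s, 1 eV = 1.602176634 × 10^-19 J.
Convert to SI: p = 0.0734 keV/c = 3.9227 × 10^-26 kg·m/s.
Apply f = pc/h: f = 1.775 × 10^16 Hz.
Converting to PHz: f = 17.75 PHz ≈ 17.7 PHz.

17.7 PHz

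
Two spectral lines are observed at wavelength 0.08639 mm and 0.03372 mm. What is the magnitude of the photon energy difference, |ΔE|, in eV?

0.0224 eV

Using E = hc/λ: E₁ = 2.2994 × 10^-21 J, E₂ = 5.8910 × 10^-21 J.
|ΔE| = |2.2994 × 10^-21 − 5.8910 × 10^-21| = 3.59 × 10^-21 J = 0.0224 eV.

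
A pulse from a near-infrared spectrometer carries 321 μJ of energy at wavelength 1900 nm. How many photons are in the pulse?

3.07 × 10^15 photons

Per-photon energy: E = 1.045 × 10^-19 J (from wavelength = 1900 nm).
N = E_total / E_photon = 3.21 × 10^-4 J / 1.045 × 10^-19 J = 3.07 × 10^15.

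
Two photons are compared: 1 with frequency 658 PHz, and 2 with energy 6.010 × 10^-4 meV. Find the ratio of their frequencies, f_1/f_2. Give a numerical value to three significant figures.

f_1 = 6.580 × 10^17 Hz (from frequency = 658 PHz, via f given directly).
f_2 = 1.453 × 10^8 Hz (from energy = 6.010 × 10^-4 meV, via f = E/h).
Ratio = 6.580 × 10^17 / 1.453 × 10^8 = 4.53 × 10^9.

4.53 × 10^9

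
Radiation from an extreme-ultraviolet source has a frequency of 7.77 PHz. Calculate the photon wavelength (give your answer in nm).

(c = 2.99792458e8 m/s.)
First convert: f = 7.77 PHz = 7.77e15 Hz.
For a photon λ = c/f, so λ = 3.858e-8 m.
Converting to nm: λ = 38.58 nm ≈ 38.6 nm.

38.6 nm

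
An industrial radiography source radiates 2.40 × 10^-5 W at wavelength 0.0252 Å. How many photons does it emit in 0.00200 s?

6.09 × 10^5 photons

Total energy: E_total = P·t = 2.40 × 10^-5 × 0.00200 = 4.800 × 10^-8 J.
Per-photon energy: E = 7.883 × 10^-14 J.
N = E_total / E_photon = 6.09 × 10^5.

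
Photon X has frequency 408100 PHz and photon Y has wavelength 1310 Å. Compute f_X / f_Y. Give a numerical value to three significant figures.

1.78·10^5

f_X = 4.081·10^20 Hz (from frequency = 408100 PHz, via f given directly).
f_Y = 2.288·10^15 Hz (from wavelength = 1310 Å, via f = c/λ).
Ratio = 4.081·10^20 / 2.288·10^15 = 1.78·10^5.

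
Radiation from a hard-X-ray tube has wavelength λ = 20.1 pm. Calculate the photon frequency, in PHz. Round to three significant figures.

Use c = 2.99792458e8 m/s.
Convert to SI: λ = 20.1 pm = 2.01e-11 m.
Since f = c/λ for a photon, f = 1.492e19 Hz.
Converting to PHz: f = 14920 PHz ≈ 1.49e4 PHz.

1.49e4 PHz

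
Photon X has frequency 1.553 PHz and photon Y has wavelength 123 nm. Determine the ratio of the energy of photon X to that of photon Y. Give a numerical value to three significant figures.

0.637

E_X = 1.029·10^-18 J (from frequency = 1.553 PHz, via E = hf).
E_Y = 1.615·10^-18 J (from wavelength = 123 nm, via E = hc/λ).
Ratio = 1.029·10^-18 / 1.615·10^-18 = 0.637.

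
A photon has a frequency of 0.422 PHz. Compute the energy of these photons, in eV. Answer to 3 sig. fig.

1.75 eV

First convert: f = 0.422 PHz = 4.22 × 10^14 Hz.
Apply E = hf: E = 2.796 × 10^-19 J.
Converting to eV: E = 1.745 eV ≈ 1.75 eV.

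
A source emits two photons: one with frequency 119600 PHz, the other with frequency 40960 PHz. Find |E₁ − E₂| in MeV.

0.325 MeV

Using E = hf: E₁ = 7.9248·10^-14 J, E₂ = 2.7140·10^-14 J.
|ΔE| = |7.9248·10^-14 − 2.7140·10^-14| = 5.21·10^-14 J = 0.325 MeV.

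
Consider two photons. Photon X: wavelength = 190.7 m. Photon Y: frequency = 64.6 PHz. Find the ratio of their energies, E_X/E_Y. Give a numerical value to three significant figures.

E_X = 1.042e-27 J (from wavelength = 190.7 m, via E = hc/λ).
E_Y = 4.280e-17 J (from frequency = 64.6 PHz, via E = hf).
Ratio = 1.042e-27 / 4.280e-17 = 2.43e-11.

2.43e-11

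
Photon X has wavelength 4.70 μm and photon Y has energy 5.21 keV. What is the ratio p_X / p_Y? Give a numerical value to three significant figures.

p_X = 1.410 × 10^-28 kg·m/s (from wavelength = 4.70 μm, via p = h/λ).
p_Y = 2.784 × 10^-24 kg·m/s (from energy = 5.21 keV, via p = E/c).
Ratio = 1.410 × 10^-28 / 2.784 × 10^-24 = 5.06 × 10^-5.

5.06 × 10^-5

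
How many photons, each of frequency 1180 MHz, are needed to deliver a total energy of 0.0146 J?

Per-photon energy: E = 7.819 × 10^-25 J (from frequency = 1180 MHz).
N = E_total / E_photon = 0.0146 J / 7.819 × 10^-25 J = 1.87 × 10^22.

1.87 × 10^22 photons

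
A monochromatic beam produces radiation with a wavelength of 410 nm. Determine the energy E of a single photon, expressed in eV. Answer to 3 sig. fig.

3.02 eV

Convert to SI: λ = 410 nm = 4.1 × 10^-7 m.
For a photon E = hc/λ, so E = 4.845 × 10^-19 J.
Converting to eV: E = 3.024 eV ≈ 3.02 eV.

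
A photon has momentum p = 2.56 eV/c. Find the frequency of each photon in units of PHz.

0.619 PHz

Take h = 6.62607015e-34 J·s, c = 2.99792458e8 m/s, 1 eV = 1.602176634e-19 J.
In SI units: p = 2.56 eV/c = 1.3681e-27 kg·m/s.
Apply f = pc/h: f = 6.190e14 Hz.
Converting to PHz: f = 0.6190 PHz ≈ 0.619 PHz.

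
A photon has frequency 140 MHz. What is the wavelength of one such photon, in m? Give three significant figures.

Convert to SI: f = 140 MHz = 1.4 × 10^8 Hz.
Apply λ = c/f: λ = 2.141 m.
So λ ≈ 2.14 m.

2.14 m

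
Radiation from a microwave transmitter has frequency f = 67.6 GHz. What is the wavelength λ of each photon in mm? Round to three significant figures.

4.43 mm

Use c = 2.99792458e8 m/s.
Convert to SI: f = 67.6 GHz = 6.76e10 Hz.
Apply λ = c/f: λ = 0.004435 m.
Converting to mm: λ = 4.435 mm ≈ 4.43 mm.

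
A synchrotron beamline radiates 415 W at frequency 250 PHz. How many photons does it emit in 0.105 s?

2.63e17 photons

Total energy: E_total = P·t = 415 × 0.105 = 43.57 J.
Per-photon energy: E = 1.657e-16 J.
N = E_total / E_photon = 2.63e17.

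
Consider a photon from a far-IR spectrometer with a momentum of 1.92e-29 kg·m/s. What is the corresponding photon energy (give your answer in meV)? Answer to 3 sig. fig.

Apply E = pc: E = 5.756e-21 J.
Converting to meV: E = 35.93 meV ≈ 35.9 meV.

35.9 meV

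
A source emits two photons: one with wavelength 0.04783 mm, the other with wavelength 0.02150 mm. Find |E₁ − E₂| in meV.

Using E = hc/λ: E₁ = 4.1531e-21 J, E₂ = 9.2393e-21 J.
|ΔE| = |4.1531e-21 − 9.2393e-21| = 5.09e-21 J = 31.7 meV.

31.7 meV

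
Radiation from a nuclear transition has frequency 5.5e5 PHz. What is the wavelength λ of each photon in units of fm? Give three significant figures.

545 fm

In SI units: f = 5.5e5 PHz = 5.5e20 Hz.
Since λ = c/f for a photon, λ = 5.451e-13 m.
Converting to fm: λ = 545.1 fm ≈ 545 fm.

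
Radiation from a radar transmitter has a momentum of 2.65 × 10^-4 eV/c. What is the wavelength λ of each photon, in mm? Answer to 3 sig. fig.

Use h = 6.62607015 × 10^-34 J·s, c = 2.99792458 × 10^8 m/s, 1 eV = 1.602176634 × 10^-19 J.
First convert: p = 2.65 × 10^-4 eV/c = 1.4162 × 10^-31 kg·m/s.
Since λ = h/p for a photon, λ = 0.004679 m.
Converting to mm: λ = 4.679 mm ≈ 4.68 mm.

4.68 mm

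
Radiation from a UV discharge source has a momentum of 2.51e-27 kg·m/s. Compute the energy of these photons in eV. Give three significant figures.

4.70 eV

Apply E = pc: E = 7.525e-19 J.
Converting to eV: E = 4.697 eV ≈ 4.70 eV.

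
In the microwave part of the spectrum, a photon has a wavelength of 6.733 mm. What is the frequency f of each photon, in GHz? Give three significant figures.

44.5 GHz

Take c = 2.99792458 × 10^8 m/s.
First convert: λ = 6.733 mm = 0.006733 m.
Since f = c/λ for a photon, f = 4.453 × 10^10 Hz.
Converting to GHz: f = 44.53 GHz ≈ 44.5 GHz.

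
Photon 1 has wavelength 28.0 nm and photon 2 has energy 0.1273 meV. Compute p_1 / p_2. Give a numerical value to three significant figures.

3.48 × 10^5

p_1 = 2.366 × 10^-26 kg·m/s (from wavelength = 28.0 nm, via p = h/λ).
p_2 = 6.803 × 10^-32 kg·m/s (from energy = 0.1273 meV, via p = E/c).
Ratio = 2.366 × 10^-26 / 6.803 × 10^-32 = 3.48 × 10^5.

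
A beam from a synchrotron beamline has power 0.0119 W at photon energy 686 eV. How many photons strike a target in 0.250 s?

Total energy: E_total = P·t = 0.0119 × 0.250 = 0.002975 J.
Per-photon energy: E = 1.099e-16 J.
N = E_total / E_photon = 2.71e13.

2.71e13 photons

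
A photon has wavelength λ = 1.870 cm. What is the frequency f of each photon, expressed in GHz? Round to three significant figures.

Convert to SI: λ = 1.870 cm = 0.01870 m.
The photon relation is f = c/λ, giving f = 1.603e10 Hz.
Converting to GHz: f = 16.03 GHz ≈ 16.0 GHz.

16.0 GHz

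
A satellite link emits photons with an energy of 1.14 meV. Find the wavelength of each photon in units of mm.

1.09 mm

(h = 6.62607015 × 10^-34 J·s, c = 2.99792458 × 10^8 m/s, 1 eV = 1.602176634 × 10^-19 J.)
In SI units: E = 1.14 meV = 1.8265 × 10^-22 J.
Apply λ = hc/E: λ = 0.001088 m.
Converting to mm: λ = 1.088 mm ≈ 1.09 mm.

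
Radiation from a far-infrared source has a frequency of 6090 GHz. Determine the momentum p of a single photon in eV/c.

0.0252 eV/c

In SI units: f = 6090 GHz = 6.09 × 10^12 Hz.
The photon relation is p = hf/c, giving p = 1.346 × 10^-29 kg·m/s.
Converting to eV/c: p = 0.02519 eV/c ≈ 0.0252 eV/c.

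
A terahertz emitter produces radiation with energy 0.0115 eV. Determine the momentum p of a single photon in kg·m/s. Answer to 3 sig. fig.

6.15 × 10^-30 kg·m/s

In SI units: E = 0.0115 eV = 1.8425 × 10^-21 J.
Apply p = E/c: p = 6.146 × 10^-30 kg·m/s.
So p ≈ 6.15 × 10^-30 kg·m/s.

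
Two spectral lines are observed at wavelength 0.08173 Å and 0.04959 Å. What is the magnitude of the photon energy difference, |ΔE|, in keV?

98.3 keV

Using E = hc/λ: E₁ = 2.4305 × 10^-14 J, E₂ = 4.0057 × 10^-14 J.
|ΔE| = |2.4305 × 10^-14 − 4.0057 × 10^-14| = 1.58 × 10^-14 J = 98.3 keV.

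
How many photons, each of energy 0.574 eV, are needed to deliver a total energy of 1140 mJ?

Per-photon energy: E = 9.196e-20 J (from energy = 0.574 eV).
N = E_total / E_photon = 1.14 J / 9.196e-20 J = 1.24e19.

1.24e19 photons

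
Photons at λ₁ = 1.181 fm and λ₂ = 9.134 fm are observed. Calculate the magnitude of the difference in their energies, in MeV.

Using E = hc/λ: E₁ = 1.6820·10^-10 J, E₂ = 2.1748·10^-11 J.
|ΔE| = |1.6820·10^-10 − 2.1748·10^-11| = 1.46·10^-10 J = 914 MeV.

914 MeV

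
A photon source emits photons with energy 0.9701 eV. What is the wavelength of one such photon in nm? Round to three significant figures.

Use h = 6.62607015 × 10^-34 J·s, c = 2.99792458 × 10^8 m/s, 1 eV = 1.602176634 × 10^-19 J.
In SI units: E = 0.9701 eV = 1.5543 × 10^-19 J.
Since λ = hc/E for a photon, λ = 1.278 × 10^-6 m.
Converting to nm: λ = 1278 nm ≈ 1280 nm.

1280 nm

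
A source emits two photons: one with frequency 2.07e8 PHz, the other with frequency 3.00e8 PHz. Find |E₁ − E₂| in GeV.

0.385 GeV

Using E = hf: E₁ = 1.372e-10 J, E₂ = 1.988e-10 J.
|ΔE| = |1.372e-10 − 1.988e-10| = 6.16e-11 J = 0.385 GeV.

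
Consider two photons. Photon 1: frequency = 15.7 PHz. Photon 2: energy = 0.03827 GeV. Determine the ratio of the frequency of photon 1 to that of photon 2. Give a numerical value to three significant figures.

1.70·10^-6

f_1 = 1.570·10^16 Hz (from frequency = 15.7 PHz, via f given directly).
f_2 = 9.254·10^21 Hz (from energy = 0.03827 GeV, via f = E/h).
Ratio = 1.570·10^16 / 9.254·10^21 = 1.70·10^-6.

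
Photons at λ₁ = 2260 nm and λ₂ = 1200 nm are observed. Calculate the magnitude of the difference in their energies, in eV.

0.485 eV

Using E = hc/λ: E₁ = 8.790e-20 J, E₂ = 1.655e-19 J.
|ΔE| = |8.790e-20 − 1.655e-19| = 7.76e-20 J = 0.485 eV.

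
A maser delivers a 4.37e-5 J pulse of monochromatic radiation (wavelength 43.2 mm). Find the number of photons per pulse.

9.50e18 photons

Per-photon energy: E = 4.598e-24 J (from wavelength = 43.2 mm).
N = E_total / E_photon = 4.37e-5 J / 4.598e-24 J = 9.50e18.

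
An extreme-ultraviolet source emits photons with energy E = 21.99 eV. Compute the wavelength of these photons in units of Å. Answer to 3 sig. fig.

(h = 6.62607015e-34 J·s, c = 2.99792458e8 m/s, 1 eV = 1.602176634e-19 J.)
In SI units: E = 21.99 eV = 3.5232e-18 J.
The photon relation is λ = hc/E, giving λ = 5.638e-8 m.
Converting to Å: λ = 563.8 Å ≈ 564 Å.

564 Å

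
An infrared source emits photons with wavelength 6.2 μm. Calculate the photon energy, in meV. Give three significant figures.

200 meV

First convert: λ = 6.2 μm = 6.2 × 10^-6 m.
Apply E = hc/λ: E = 3.204 × 10^-20 J.
Converting to meV: E = 200.0 meV ≈ 200 meV.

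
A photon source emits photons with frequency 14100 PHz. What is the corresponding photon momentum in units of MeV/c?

0.0583 MeV/c

In SI units: f = 14100 PHz = 1.41 × 10^19 Hz.
The photon relation is p = hf/c, giving p = 3.116 × 10^-23 kg·m/s.
Converting to MeV/c: p = 0.05831 MeV/c ≈ 0.0583 MeV/c.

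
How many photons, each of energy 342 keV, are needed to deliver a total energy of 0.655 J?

Per-photon energy: E = 5.479e-14 J (from energy = 342 keV).
N = E_total / E_photon = 0.655 J / 5.479e-14 J = 1.20e13.

1.20e13 photons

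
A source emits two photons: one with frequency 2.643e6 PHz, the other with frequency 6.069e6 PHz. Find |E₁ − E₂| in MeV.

Using E = hf: E₁ = 1.7513e-12 J, E₂ = 4.0214e-12 J.
|ΔE| = |1.7513e-12 − 4.0214e-12| = 2.27e-12 J = 14.2 MeV.

14.2 MeV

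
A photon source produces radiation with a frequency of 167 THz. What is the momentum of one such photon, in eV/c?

First convert: f = 167 THz = 1.67 × 10^14 Hz.
The photon relation is p = hf/c, giving p = 3.691 × 10^-28 kg·m/s.
Converting to eV/c: p = 0.6907 eV/c ≈ 0.691 eV/c.

0.691 eV/c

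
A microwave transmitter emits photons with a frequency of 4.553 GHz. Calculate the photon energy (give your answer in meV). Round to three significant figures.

0.0188 meV

(h = 6.62607015e-34 J·s, 1 eV = 1.602176634e-19 J.)
First convert: f = 4.553 GHz = 4.553e9 Hz.
The photon relation is E = hf, giving E = 3.017e-24 J.
Converting to meV: E = 0.01883 meV ≈ 0.0188 meV.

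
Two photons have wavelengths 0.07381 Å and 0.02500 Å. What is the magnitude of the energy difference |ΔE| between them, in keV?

Using E = hc/λ: E₁ = 2.6913·10^-14 J, E₂ = 7.9458·10^-14 J.
|ΔE| = |2.6913·10^-14 − 7.9458·10^-14| = 5.25·10^-14 J = 328 keV.

328 keV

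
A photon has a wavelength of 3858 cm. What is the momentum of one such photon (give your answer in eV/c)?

Take h = 6.62607015e-34 J·s, c = 2.99792458e8 m/s, 1 eV = 1.602176634e-19 J.
First convert: λ = 3858 cm = 38.58 m.
For a photon p = h/λ, so p = 1.717e-35 kg·m/s.
Converting to eV/c: p = 3.214e-8 eV/c ≈ 3.21e-8 eV/c.

3.21e-8 eV/c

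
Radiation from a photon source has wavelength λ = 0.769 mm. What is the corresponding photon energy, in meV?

1.61 meV

Use h = 6.62607015e-34 J·s, c = 2.99792458e8 m/s, 1 eV = 1.602176634e-19 J.
First convert: λ = 0.769 mm = 7.69e-4 m.
The photon relation is E = hc/λ, giving E = 2.583e-22 J.
Converting to meV: E = 1.612 meV ≈ 1.61 meV.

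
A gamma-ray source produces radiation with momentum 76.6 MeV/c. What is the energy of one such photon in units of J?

Convert to SI: p = 76.6 MeV/c = 4.0937 × 10^-20 kg·m/s.
For a photon E = pc, so E = 1.227 × 10^-11 J.
So E ≈ 1.23 × 10^-11 J.

1.23 × 10^-11 J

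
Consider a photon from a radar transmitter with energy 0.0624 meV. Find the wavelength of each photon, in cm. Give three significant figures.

Use h = 6.62607015e-34 J·s, c = 2.99792458e8 m/s, 1 eV = 1.602176634e-19 J.
First convert: E = 0.0624 meV = 9.9976e-24 J.
Apply λ = hc/E: λ = 0.01987 m.
Converting to cm: λ = 1.987 cm ≈ 1.99 cm.

1.99 cm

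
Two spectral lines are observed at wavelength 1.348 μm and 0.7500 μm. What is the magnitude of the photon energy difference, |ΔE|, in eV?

Using E = hc/λ: E₁ = 1.4736e-19 J, E₂ = 2.6486e-19 J.
|ΔE| = |1.4736e-19 − 2.6486e-19| = 1.17e-19 J = 0.733 eV.

0.733 eV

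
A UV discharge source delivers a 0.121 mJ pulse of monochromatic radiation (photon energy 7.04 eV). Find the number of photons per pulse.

1.07e14 photons

Per-photon energy: E = 1.128e-18 J (from energy = 7.04 eV).
N = E_total / E_photon = 1.21e-4 J / 1.128e-18 J = 1.07e14.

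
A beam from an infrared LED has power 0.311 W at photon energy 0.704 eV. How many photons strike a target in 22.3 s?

Total energy: E_total = P·t = 0.311 × 22.3 = 6.935 J.
Per-photon energy: E = 1.128 × 10^-19 J.
N = E_total / E_photon = 6.15 × 10^19.

6.15 × 10^19 photons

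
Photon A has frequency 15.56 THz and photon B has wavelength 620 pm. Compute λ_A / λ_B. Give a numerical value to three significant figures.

λ_A = 1.927e-5 m (from frequency = 15.56 THz, via λ = c/f).
λ_B = 6.200e-10 m (from wavelength = 620 pm, via λ given directly).
Ratio = 1.927e-5 / 6.200e-10 = 3.11e4.

3.11e4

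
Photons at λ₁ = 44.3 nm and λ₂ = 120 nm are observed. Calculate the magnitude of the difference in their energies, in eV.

17.7 eV

Using E = hc/λ: E₁ = 4.484·10^-18 J, E₂ = 1.655·10^-18 J.
|ΔE| = |4.484·10^-18 − 1.655·10^-18| = 2.83·10^-18 J = 17.7 eV.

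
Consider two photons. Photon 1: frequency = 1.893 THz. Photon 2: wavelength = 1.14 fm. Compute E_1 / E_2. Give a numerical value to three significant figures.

7.20 × 10^-12

E_1 = 1.254 × 10^-21 J (from frequency = 1.893 THz, via E = hf).
E_2 = 1.742 × 10^-10 J (from wavelength = 1.14 fm, via E = hc/λ).
Ratio = 1.254 × 10^-21 / 1.742 × 10^-10 = 7.20 × 10^-12.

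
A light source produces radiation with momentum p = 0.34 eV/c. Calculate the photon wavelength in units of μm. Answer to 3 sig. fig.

Convert to SI: p = 0.34 eV/c = 1.8171 × 10^-28 kg·m/s.
Since λ = h/p for a photon, λ = 3.647 × 10^-6 m.
Converting to μm: λ = 3.647 μm ≈ 3.65 μm.

3.65 μm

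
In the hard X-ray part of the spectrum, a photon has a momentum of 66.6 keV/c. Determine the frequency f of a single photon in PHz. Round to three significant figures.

Take h = 6.62607015e-34 J·s, c = 2.99792458e8 m/s, 1 eV = 1.602176634e-19 J.
In SI units: p = 66.6 keV/c = 3.5593e-23 kg·m/s.
For a photon f = pc/h, so f = 1.610e19 Hz.
Converting to PHz: f = 16100 PHz ≈ 1.61e4 PHz.

1.61e4 PHz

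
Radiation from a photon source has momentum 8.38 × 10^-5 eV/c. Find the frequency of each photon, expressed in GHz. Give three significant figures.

(h = 6.62607015 × 10^-34 J·s, c = 2.99792458 × 10^8 m/s, 1 eV = 1.602176634 × 10^-19 J.)
Convert to SI: p = 8.38 × 10^-5 eV/c = 4.4785 × 10^-32 kg·m/s.
The photon relation is f = pc/h, giving f = 2.026 × 10^10 Hz.
Converting to GHz: f = 20.26 GHz ≈ 20.3 GHz.

20.3 GHz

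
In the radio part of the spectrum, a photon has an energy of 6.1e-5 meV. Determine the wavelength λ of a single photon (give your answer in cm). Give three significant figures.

Take h = 6.62607015e-34 J·s, c = 2.99792458e8 m/s, 1 eV = 1.602176634e-19 J.
In SI units: E = 6.1e-5 meV = 9.7733e-27 J.
For a photon λ = hc/E, so λ = 20.33 m.
Converting to cm: λ = 2033 cm ≈ 2030 cm.

2030 cm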